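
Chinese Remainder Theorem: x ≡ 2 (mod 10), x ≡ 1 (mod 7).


m₁ = 10, m₂ = 7, gcd = 1, so CRT applies. M = m₁·m₂ = 70
Let M₁ = M/m₁ = 7, M₂ = M/m₂ = 10
Find y₁ ≡ M₁⁻¹ (mod m₁): 7⁻¹ ≡ 3 (mod 10)
Find y₂ ≡ M₂⁻¹ (mod m₂): 10⁻¹ ≡ 5 (mod 7)
x = a₁·M₁·y₁ + a₂·M₂·y₂ = 2·7·3 + 1·10·5 = 92
Reduce mod 70: x ≡ 22
Check: 22 mod 10 = 2 ✓, 22 mod 7 = 1 ✓

x ≡ 22 (mod 70)


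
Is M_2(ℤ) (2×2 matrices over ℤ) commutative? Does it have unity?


Matrix multiplication is non-commutative for n ≥ 2; the identity matrix I is the unity; singular matrices give zero divisors, so not an integral domain
Commutative: No
Integral domain: No
Has unity: Yes

M_2(ℤ) (2×2 matrices over ℤ): Commutative=No, Unity=Yes


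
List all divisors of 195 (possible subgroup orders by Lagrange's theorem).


Lagrange's theorem: |H| divides |G|
|G| = 195
Divisors of 195: 1, 3, 5, 13, 15, 39, 65, 195

Possible subgroup orders: {1, 3, 5, 13, 15, 39, 65, 195}


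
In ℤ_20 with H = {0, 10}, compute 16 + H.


16 + H = {16 + h (mod 20) : h ∈ H}
16+0=16, 16+10=6
16 + H = {6, 16} = 6 + H

16 + H = {6, 16}


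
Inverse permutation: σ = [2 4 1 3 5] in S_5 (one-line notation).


To find σ⁻¹, swap domain and range:
σ(1) = 2 → σ⁻¹(2) = 1
σ(2) = 4 → σ⁻¹(4) = 2
σ(3) = 1 → σ⁻¹(1) = 3
σ(4) = 3 → σ⁻¹(3) = 4
σ(5) = 5 → σ⁻¹(5) = 5

σ⁻¹ = [3 1 4 2 5]


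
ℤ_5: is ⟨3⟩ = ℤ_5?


g generates ℤ_n iff gcd(g, n) = 1
gcd(3, 5) = 1
Since gcd = 1, 3 is a generator.

Yes, 3 generates ℤ_5


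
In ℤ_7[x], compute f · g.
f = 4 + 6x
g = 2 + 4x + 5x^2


Expand and collect like terms; reduce coefficients mod 7:
x^0: 4·2 = 8 ≡ 1 (mod 7)
x^1: 4·4 + 6·2 = 28 ≡ 0 (mod 7)
x^2: 4·5 + 6·4 = 44 ≡ 2 (mod 7)
x^3: 6·5 = 30 ≡ 2 (mod 7)
Result: 1 + 2x^2 + 2x^3

f · g = 1 + 2x^2 + 2x^3


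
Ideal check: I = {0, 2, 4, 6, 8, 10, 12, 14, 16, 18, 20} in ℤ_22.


Check ideal conditions for I = {0, 2, 4, 6, 8, 10, 12, 14, 16, 18, 20} in ℤ_22:
(1) I is an additive subgroup? Yes
(2) For r ∈ ℤ_22 and a ∈ I: r·a ∈ I? Yes

Yes, I is an ideal of ℤ_22


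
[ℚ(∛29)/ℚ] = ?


∛29 has minimal polynomial x³ - 29 (irreducible over ℚ since 29 is not a perfect cube)

[ℚ(∛29)/ℚ] = 3


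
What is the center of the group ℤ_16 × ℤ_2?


Z(G) = {g ∈ G | gx = xg for all x ∈ G}
Direct product of abelian groups is abelian, so Z(G) = G

Z(ℤ_16 × ℤ_2) = ℤ_16 × ℤ_2


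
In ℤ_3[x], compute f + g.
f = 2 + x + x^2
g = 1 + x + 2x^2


Add coefficients mod 3:
x^0: 2 + 1 = 0 (mod 3)
x^1: 1 + 1 = 2 (mod 3)
x^2: 1 + 2 = 0 (mod 3)
Result: 2x

f + g = 2x


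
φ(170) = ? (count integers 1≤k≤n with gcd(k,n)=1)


Factor n: 170 = 2 × 5 × 17
φ(n) = n · ∏(1 - 1/p) over distinct primes p | n
φ(170) = 170 · (1 - 1/2) · (1 - 1/5) · (1 - 1/17) = 64

φ(170) = 64


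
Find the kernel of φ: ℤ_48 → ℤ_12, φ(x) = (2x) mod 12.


Kernel = preimage of identity
ker(φ) = {x ∈ ℤ_48 : 2x ≡ 0 (mod 12)}. Since 12 | 48, φ is well-defined. The kernel is the cyclic subgroup ⟨6⟩ of ℤ_48 (order 8), i.e. {0, 6, 12, 18, 24, 30, 36, 42}

ker(φ) = {0, 6, 12, 18, 24, 30, 36, 42}


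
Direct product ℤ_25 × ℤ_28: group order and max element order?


|ℤ_25 × ℤ_28| = 25 × 28 = 700
Max element order = lcm(25,28) = 700
Cyclic? Yes (gcd=1)

|ℤ_25×ℤ_28| = 700, max element order = 700


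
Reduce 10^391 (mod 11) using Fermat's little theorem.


Fermat's little theorem: if p is prime and gcd(a,p)=1, then a^(p-1) ≡ 1 (mod p)
p = 11 is prime, gcd(10,11) = 1
Reduce exponent: 391 mod 10 = 1
So 10^391 ≡ 10^1 (mod 11)
10^1 mod 11 = 10

10^391 ≡ 10 (mod 11)


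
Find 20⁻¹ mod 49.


Use the extended Euclidean algorithm to write 1 = 20·s + 49·t; then s mod 49 is the inverse.
Euclidean algorithm:
  20 = 0·49 + 20
  49 = 2·20 + 9
  20 = 2·9 + 2
  9 = 4·2 + 1
  2 = 2·1 + 0
gcd(20,49) = 1
Back-substitution gives: 20·(-22) + 49·(9) = 1
So 20⁻¹ ≡ -22 ≡ 27 (mod 49)
Check: 20 × 27 = 540 ≡ 1 (mod 49) ✓

20⁻¹ ≡ 27 (mod 49)


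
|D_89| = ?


|D_n| = 2n (n rotations and n reflections)
|D_89| = 2×89 = 178

|D_89| = 178


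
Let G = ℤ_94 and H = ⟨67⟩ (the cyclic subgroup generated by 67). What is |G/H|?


|⟨67⟩| = n / gcd(67, 94) = 94 / 1 = 94
H is normal (ℤ_94 is abelian).
|G/H| = |G| / |H| = 94 / 94 = 1

|G/H| = 1


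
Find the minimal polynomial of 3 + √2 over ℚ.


Let α = 3 + √2. Then α - 3 = √2, so (α - 3)² = 2, giving α² - 6α + 7 = 0. Degree 2 and α ∉ ℚ, so this is the minimal polynomial.

Minimal polynomial: x² - 6x + 7


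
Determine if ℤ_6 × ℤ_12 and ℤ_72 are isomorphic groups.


Comparing ℤ_6 × ℤ_12 and ℤ_72:
gcd(6,12) = 6 ≠ 1. Max element order in ℤ_6×ℤ_12 is lcm(6,12) = 12 < 72, so it has no element of order 72

No, ℤ_6 × ℤ_12 ≇ ℤ_72


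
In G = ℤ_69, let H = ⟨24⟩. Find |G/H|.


|⟨24⟩| = n / gcd(24, 69) = 69 / 3 = 23
H is normal (ℤ_69 is abelian).
|G/H| = |G| / |H| = 69 / 23 = 3

|G/H| = 3


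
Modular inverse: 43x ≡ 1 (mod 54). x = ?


Use the extended Euclidean algorithm to write 1 = 43·s + 54·t; then s mod 54 is the inverse.
Euclidean algorithm:
  43 = 0·54 + 43
  54 = 1·43 + 11
  43 = 3·11 + 10
  11 = 1·10 + 1
  10 = 10·1 + 0
gcd(43,54) = 1
Back-substitution gives: 43·(-5) + 54·(4) = 1
So 43⁻¹ ≡ -5 ≡ 49 (mod 54)
Check: 43 × 49 = 2107 ≡ 1 (mod 54) ✓

43⁻¹ ≡ 49 (mod 54)


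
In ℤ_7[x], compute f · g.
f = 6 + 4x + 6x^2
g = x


Expand and collect like terms; reduce coefficients mod 7:
x^0: 6·0 = 0 ≡ 0 (mod 7)
x^1: 6·1 + 4·0 = 6 ≡ 6 (mod 7)
x^2: 4·1 + 6·0 = 4 ≡ 4 (mod 7)
x^3: 6·1 = 6 ≡ 6 (mod 7)
Result: 6x + 4x^2 + 6x^3

f · g = 6x + 4x^2 + 6x^3


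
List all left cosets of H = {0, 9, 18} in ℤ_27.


H = {0, 9, 18}, |H| = 3
Number of cosets = |G|/|H| = 27/3 = 9
0 + H = {0, 9, 18}
1 + H = {1, 10, 19}
2 + H = {2, 11, 20}
3 + H = {3, 12, 21}
4 + H = {4, 13, 22}
5 + H = {5, 14, 23}
6 + H = {6, 15, 24}
7 + H = {7, 16, 25}
8 + H = {8, 17, 26}

Cosets: 0+H={0,9,18}; 1+H={1,10,19}; 2+H={2,11,20}; 3+H={3,12,21}; 4+H={4,13,22}; 5+H={5,14,23}; 6+H={6,15,24}; 7+H={7,16,25}; 8+H={8,17,26}


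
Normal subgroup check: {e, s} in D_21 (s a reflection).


H = {e, s} in D_21 (s a reflection)
r·s·r⁻¹ = sr⁻² ≠ s for n ≥ 3, so {e, s} is not closed under conjugation

No, not a normal subgroup


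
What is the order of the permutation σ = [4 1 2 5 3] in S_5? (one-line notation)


Cycle decomposition: (1 4 5 3 2)
Cycle lengths: 5
Order = lcm(5) = 5

ord(σ) = 5


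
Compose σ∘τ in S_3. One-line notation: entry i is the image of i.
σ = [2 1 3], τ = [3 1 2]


σ∘τ: apply τ first, then σ
1 →τ 3 →σ 3
2 →τ 1 →σ 2
3 →τ 2 →σ 1

σ∘τ = [3 2 1]


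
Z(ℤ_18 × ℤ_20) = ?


Z(G) = {g ∈ G | gx = xg for all x ∈ G}
Direct product of abelian groups is abelian, so Z(G) = G

Z(ℤ_18 × ℤ_20) = ℤ_18 × ℤ_20


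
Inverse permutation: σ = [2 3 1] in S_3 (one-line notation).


To find σ⁻¹, swap domain and range:
σ(1) = 2 → σ⁻¹(2) = 1
σ(2) = 3 → σ⁻¹(3) = 2
σ(3) = 1 → σ⁻¹(1) = 3

σ⁻¹ = [3 1 2]


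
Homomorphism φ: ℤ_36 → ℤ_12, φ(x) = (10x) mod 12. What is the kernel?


Kernel = preimage of identity
ker(φ) = {x ∈ ℤ_36 : 10x ≡ 0 (mod 12)}. Since 12 | 36, φ is well-defined. The kernel is the cyclic subgroup ⟨6⟩ of ℤ_36 (order 6), i.e. {0, 6, 12, 18, 24, 30}

ker(φ) = {0, 6, 12, 18, 24, 30}


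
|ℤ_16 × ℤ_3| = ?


|A × B| = |A| · |B|
|ℤ_16 × ℤ_3| = 16 × 3 = 48

|ℤ_16 × ℤ_3| = 48


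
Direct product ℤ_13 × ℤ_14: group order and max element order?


|ℤ_13 × ℤ_14| = 13 × 14 = 182
Max element order = lcm(13,14) = 182
Cyclic? Yes (gcd=1)

|ℤ_13×ℤ_14| = 182, max element order = 182


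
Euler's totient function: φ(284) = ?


Factor n: 284 = 2^2 × 71
φ(n) = n · ∏(1 - 1/p) over distinct primes p | n
φ(284) = 284 · (1 - 1/2) · (1 - 1/71) = 140

φ(284) = 140


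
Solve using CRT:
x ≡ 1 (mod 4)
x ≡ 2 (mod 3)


m₁ = 4, m₂ = 3, gcd = 1, so CRT applies. M = m₁·m₂ = 12
Let M₁ = M/m₁ = 3, M₂ = M/m₂ = 4
Find y₁ ≡ M₁⁻¹ (mod m₁): 3⁻¹ ≡ 3 (mod 4)
Find y₂ ≡ M₂⁻¹ (mod m₂): 4⁻¹ ≡ 1 (mod 3)
x = a₁·M₁·y₁ + a₂·M₂·y₂ = 1·3·3 + 2·4·1 = 17
Reduce mod 12: x ≡ 5
Check: 5 mod 4 = 1 ✓, 5 mod 3 = 2 ✓

x ≡ 5 (mod 12)


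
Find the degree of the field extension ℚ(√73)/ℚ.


√73 has minimal polynomial x² - 73 (irreducible over ℚ since 73 is squarefree)

[ℚ(√73)/ℚ] = 2


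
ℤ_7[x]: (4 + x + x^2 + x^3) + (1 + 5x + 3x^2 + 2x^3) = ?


Add coefficients mod 7:
x^0: 4 + 1 = 5 (mod 7)
x^1: 1 + 5 = 6 (mod 7)
x^2: 1 + 3 = 4 (mod 7)
x^3: 1 + 2 = 3 (mod 7)
Result: 5 + 6x + 4x^2 + 3x^3

f + g = 5 + 6x + 4x^2 + 3x^3


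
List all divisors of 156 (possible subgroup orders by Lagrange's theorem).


Lagrange's theorem: |H| divides |G|
|G| = 156
Divisors of 156: 1, 2, 3, 4, 6, 12, 13, 26, 39, 52, 78, 156

Possible subgroup orders: {1, 2, 3, 4, 6, 12, 13, 26, 39, 52, 78, 156}


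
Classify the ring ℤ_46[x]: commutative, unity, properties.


ℤ_46 has zero divisors (2·23 ≡ 0), and these lift to constant zero divisors in ℤ_46[x]; so not an integral domain
Commutative: Yes
Integral domain: No
Has unity: Yes

ℤ_46[x]: Commutative=Yes, Unity=Yes


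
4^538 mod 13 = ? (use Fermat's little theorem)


Fermat's little theorem: if p is prime and gcd(a,p)=1, then a^(p-1) ≡ 1 (mod p)
p = 13 is prime, gcd(4,13) = 1
Reduce exponent: 538 mod 12 = 10
So 4^538 ≡ 4^10 (mod 13)
4^10 mod 13 = 9

4^538 ≡ 9 (mod 13)


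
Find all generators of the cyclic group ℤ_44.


g generates ℤ_n iff gcd(g,n) = 1
Prime factors of 44: 2, 11
Generators are g ∈ {1,...,43} not divisible by any of these primes.
Generators: {1, 3, 5, 7, 9, 13, 15, 17, 19, 21, 23, 25, 27, 29, 31, 35, 37, 39, 41, 43}
Number of generators = φ(44) = 20

Generators of ℤ_44 = {1, 3, 5, 7, 9, 13, 15, 17, 19, 21, 23, 25, 27, 29, 31, 35, 37, 39, 41, 43}


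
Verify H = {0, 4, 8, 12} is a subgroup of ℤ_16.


Subgroup test for H = {0, 4, 8, 12} in (ℤ_16, +):
(1) 0 ∈ H? Yes
(2) Closure: for all a,b ∈ H, (a+b) mod 16 ∈ H? Yes
(3) Inverses: for all a ∈ H, -a mod 16 ∈ H? Yes

Yes, H is a subgroup of ℤ_16


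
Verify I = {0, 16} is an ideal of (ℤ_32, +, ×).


Check ideal conditions for I = {0, 16} in ℤ_32:
(1) I is an additive subgroup? Yes
(2) For r ∈ ℤ_32 and a ∈ I: r·a ∈ I? Yes

Yes, I is an ideal of ℤ_32


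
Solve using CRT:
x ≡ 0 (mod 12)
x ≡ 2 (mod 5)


m₁ = 12, m₂ = 5, gcd = 1, so CRT applies. M = m₁·m₂ = 60
Let M₁ = M/m₁ = 5, M₂ = M/m₂ = 12
Find y₁ ≡ M₁⁻¹ (mod m₁): 5⁻¹ ≡ 5 (mod 12)
Find y₂ ≡ M₂⁻¹ (mod m₂): 12⁻¹ ≡ 3 (mod 5)
x = a₁·M₁·y₁ + a₂·M₂·y₂ = 0·5·5 + 2·12·3 = 72
Reduce mod 60: x ≡ 12
Check: 12 mod 12 = 0 ✓, 12 mod 5 = 2 ✓

x ≡ 12 (mod 60)


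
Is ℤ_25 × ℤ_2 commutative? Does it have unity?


Direct product ring; commutative with unity (1,1); but (1,0)·(0,1) = (0,0) gives zero divisors, so not an integral domain
Commutative: Yes
Integral domain: No
Has unity: Yes

ℤ_25 × ℤ_2: Commutative=Yes, Unity=Yes


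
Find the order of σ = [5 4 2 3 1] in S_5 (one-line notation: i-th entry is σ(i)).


Cycle decomposition: (1 5) (2 4 3)
Cycle lengths: 2, 3
Order = lcm(2, 3) = 6

ord(σ) = 6


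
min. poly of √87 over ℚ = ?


√87 satisfies x² - 87 = 0, irreducible over ℚ since 87 is squarefree

Minimal polynomial: x² - 87


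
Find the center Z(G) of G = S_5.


Z(G) = {g ∈ G | gx = xg for all x ∈ G}
S_n is non-abelian for n ≥ 3; Z(S_5) is trivial

Z(S_5) = {e}


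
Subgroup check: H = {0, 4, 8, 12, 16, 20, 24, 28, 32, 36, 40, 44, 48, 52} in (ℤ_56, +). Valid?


Subgroup test for H = {0, 4, 8, 12, 16, 20, 24, 28, 32, 36, 40, 44, 48, 52} in (ℤ_56, +):
(1) 0 ∈ H? Yes
(2) Closure: for all a,b ∈ H, (a+b) mod 56 ∈ H? Yes
(3) Inverses: for all a ∈ H, -a mod 56 ∈ H? Yes

Yes, H is a subgroup of ℤ_56


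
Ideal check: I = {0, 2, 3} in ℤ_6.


Check ideal conditions for I = {0, 2, 3} in ℤ_6:
(1) I is an additive subgroup? No
(2) For r ∈ ℤ_6 and a ∈ I: r·a ∈ I? No  [counterexample: r=2, a=2, r·a mod 6 = 4 ∉ I]

No, I is not an ideal of ℤ_6


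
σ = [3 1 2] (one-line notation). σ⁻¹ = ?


To find σ⁻¹, swap domain and range:
σ(1) = 3 → σ⁻¹(3) = 1
σ(2) = 1 → σ⁻¹(1) = 2
σ(3) = 2 → σ⁻¹(2) = 3

σ⁻¹ = [2 3 1]


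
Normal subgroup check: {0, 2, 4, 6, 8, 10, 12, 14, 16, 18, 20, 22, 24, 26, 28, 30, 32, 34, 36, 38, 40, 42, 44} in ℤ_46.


H = {0, 2, 4, 6, 8, 10, 12, 14, 16, 18, 20, 22, 24, 26, 28, 30, 32, 34, 36, 38, 40, 42, 44} in ℤ_46
ℤ_46 is abelian; every subgroup of an abelian group is normal

Yes, normal subgroup


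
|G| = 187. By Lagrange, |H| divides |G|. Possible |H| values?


Lagrange's theorem: |H| divides |G|
|G| = 187
Divisors of 187: 1, 11, 17, 187

Possible subgroup orders: {1, 11, 17, 187}


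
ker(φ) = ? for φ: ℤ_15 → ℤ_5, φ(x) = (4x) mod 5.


Kernel = preimage of identity
ker(φ) = {x ∈ ℤ_15 : 4x ≡ 0 (mod 5)}. Since 5 | 15, φ is well-defined. The kernel is the cyclic subgroup ⟨5⟩ of ℤ_15 (order 3), i.e. {0, 5, 10}

ker(φ) = {0, 5, 10}


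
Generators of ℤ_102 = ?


g generates ℤ_n iff gcd(g,n) = 1
Prime factors of 102: 2, 3, 17
Generators are g ∈ {1,...,101} not divisible by any of these primes.
Generators: {1, 5, 7, 11, 13, 19, 23, 25, 29, 31, 35, 37, 41, 43, 47, 49, 53, 55, 59, 61, 65, 67, 71, 73, 77, 79, 83, 89, 91, 95, 97, 101}
Number of generators = φ(102) = 32

Generators of ℤ_102 = {1, 5, 7, 11, 13, 19, 23, 25, 29, 31, 35, 37, 41, 43, 47, 49, 53, 55, 59, 61, 65, 67, 71, 73, 77, 79, 83, 89, 91, 95, 97, 101}


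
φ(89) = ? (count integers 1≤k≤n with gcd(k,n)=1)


Factor n: 89 = 89
φ(n) = n · ∏(1 - 1/p) over distinct primes p | n
φ(89) = 89 · (1 - 1/89) = 88

φ(89) = 88


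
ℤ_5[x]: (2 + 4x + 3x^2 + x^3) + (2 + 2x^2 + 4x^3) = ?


Add coefficients mod 5:
x^0: 2 + 2 = 4 (mod 5)
x^1: 4 + 0 = 4 (mod 5)
x^2: 3 + 2 = 0 (mod 5)
x^3: 1 + 4 = 0 (mod 5)
Result: 4 + 4x

f + g = 4 + 4x


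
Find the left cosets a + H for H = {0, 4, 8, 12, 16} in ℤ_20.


H = {0, 4, 8, 12, 16}, |H| = 5
Number of cosets = |G|/|H| = 20/5 = 4
0 + H = {0, 4, 8, 12, 16}
1 + H = {1, 5, 9, 13, 17}
2 + H = {2, 6, 10, 14, 18}
3 + H = {3, 7, 11, 15, 19}

Cosets: 0+H={0,4,8,12,16}; 1+H={1,5,9,13,17}; 2+H={2,6,10,14,18}; 3+H={3,7,11,15,19}


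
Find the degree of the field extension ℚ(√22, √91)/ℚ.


[ℚ(√22,√91):ℚ] = [ℚ(√22,√91):ℚ(√22)]·[ℚ(√22):ℚ] = 2·2 = 4

[ℚ(√22, √91)/ℚ] = 4


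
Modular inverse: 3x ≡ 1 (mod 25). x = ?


Use the extended Euclidean algorithm to write 1 = 3·s + 25·t; then s mod 25 is the inverse.
Euclidean algorithm:
  3 = 0·25 + 3
  25 = 8·3 + 1
  3 = 3·1 + 0
gcd(3,25) = 1
Back-substitution gives: 3·(-8) + 25·(1) = 1
So 3⁻¹ ≡ -8 ≡ 17 (mod 25)
Check: 3 × 17 = 51 ≡ 1 (mod 25) ✓

3⁻¹ ≡ 17 (mod 25)


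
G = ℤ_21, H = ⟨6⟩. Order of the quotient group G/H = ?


|⟨6⟩| = n / gcd(6, 21) = 21 / 3 = 7
H is normal (ℤ_21 is abelian).
|G/H| = |G| / |H| = 21 / 7 = 3

|G/H| = 3


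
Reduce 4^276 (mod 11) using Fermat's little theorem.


Fermat's little theorem: if p is prime and gcd(a,p)=1, then a^(p-1) ≡ 1 (mod p)
p = 11 is prime, gcd(4,11) = 1
Reduce exponent: 276 mod 10 = 6
So 4^276 ≡ 4^6 (mod 11)
4^6 mod 11 = 4

4^276 ≡ 4 (mod 11)


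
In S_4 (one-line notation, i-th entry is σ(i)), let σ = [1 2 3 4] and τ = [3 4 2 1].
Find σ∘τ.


σ∘τ: apply τ first, then σ
1 →τ 3 →σ 3
2 →τ 4 →σ 4
3 →τ 2 →σ 2
4 →τ 1 →σ 1

σ∘τ = [3 4 2 1]


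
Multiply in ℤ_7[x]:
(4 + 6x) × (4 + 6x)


Expand and collect like terms; reduce coefficients mod 7:
x^0: 4·4 = 16 ≡ 2 (mod 7)
x^1: 4·6 + 6·4 = 48 ≡ 6 (mod 7)
x^2: 6·6 = 36 ≡ 1 (mod 7)
Result: 2 + 6x + x^2

f · g = 2 + 6x + x^2


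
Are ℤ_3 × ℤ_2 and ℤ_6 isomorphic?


Comparing ℤ_3 × ℤ_2 and ℤ_6:
gcd(3,2) = 1, so ℤ_3 × ℤ_2 ≅ ℤ_6 (CRT)

Yes, ℤ_3 × ℤ_2 ≅ ℤ_6


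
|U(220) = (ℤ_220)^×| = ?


U(n) is the group of units mod n; |U(n)| = φ(n)
|U(220)| = φ(220) = 80

|U(220) = (ℤ_220)^×| = 80


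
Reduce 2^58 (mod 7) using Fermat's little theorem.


Fermat's little theorem: if p is prime and gcd(a,p)=1, then a^(p-1) ≡ 1 (mod p)
p = 7 is prime, gcd(2,7) = 1
Reduce exponent: 58 mod 6 = 4
So 2^58 ≡ 2^4 (mod 7)
2^4 mod 7 = 2

2^58 ≡ 2 (mod 7)


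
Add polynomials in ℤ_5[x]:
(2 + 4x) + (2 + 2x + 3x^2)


Add coefficients mod 5:
x^0: 2 + 2 = 4 (mod 5)
x^1: 4 + 2 = 1 (mod 5)
x^2: 0 + 3 = 3 (mod 5)
Result: 4 + x + 3x^2

f + g = 4 + x + 3x^2


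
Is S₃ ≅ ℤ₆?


Comparing S₃ and ℤ₆:
S₃ is non-abelian, ℤ₆ is abelian

No, S₃ ≇ ℤ₆


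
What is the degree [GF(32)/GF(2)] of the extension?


GF(32) = GF(2^5), so the extension degree is 5

[GF(32)/GF(2)] = 5


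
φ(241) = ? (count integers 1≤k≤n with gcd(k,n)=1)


Factor n: 241 = 241
φ(n) = n · ∏(1 - 1/p) over distinct primes p | n
φ(241) = 241 · (1 - 1/241) = 240

φ(241) = 240


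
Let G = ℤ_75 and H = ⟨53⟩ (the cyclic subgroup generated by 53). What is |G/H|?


|⟨53⟩| = n / gcd(53, 75) = 75 / 1 = 75
H is normal (ℤ_75 is abelian).
|G/H| = |G| / |H| = 75 / 75 = 1

|G/H| = 1


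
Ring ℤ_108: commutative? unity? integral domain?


ℤ_108 is a commutative ring with unity 1; 108 = 2×54 is composite, so 2·54 ≡ 0 gives zero divisors (not an integral domain)
Commutative: Yes
Integral domain: No
Has unity: Yes

ℤ_108: Commutative=Yes, Unity=Yes


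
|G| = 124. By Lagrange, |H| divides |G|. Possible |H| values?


Lagrange's theorem: |H| divides |G|
|G| = 124
Divisors of 124: 1, 2, 4, 31, 62, 124

Possible subgroup orders: {1, 2, 4, 31, 62, 124}


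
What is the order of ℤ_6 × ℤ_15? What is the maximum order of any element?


|ℤ_6 × ℤ_15| = 6 × 15 = 90
Max element order = lcm(6,15) = 30
Cyclic? No (gcd=3)

|ℤ_6×ℤ_15| = 90, max element order = 30


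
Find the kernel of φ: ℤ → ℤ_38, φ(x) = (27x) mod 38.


Kernel = preimage of identity
ker(φ) = {x ∈ ℤ : 27x ≡ 0 (mod 38)}. gcd(27,38) = 1, so 27x ≡ 0 (mod 38) ⟺ x ≡ 0 (mod 38/1 = 38). Hence ker(φ) = 38ℤ

ker(φ) = 38ℤ


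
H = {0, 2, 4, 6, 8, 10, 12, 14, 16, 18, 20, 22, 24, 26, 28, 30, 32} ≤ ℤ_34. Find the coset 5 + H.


5 + H = {5 + h (mod 34) : h ∈ H}
5+0=5, 5+2=7, 5+4=9, 5+6=11, 5+8=13, 5+10=15, 5+12=17, 5+14=19, 5+16=21, 5+18=23, 5+20=25, 5+22=27, 5+24=29, 5+26=31, 5+28=33, 5+30=1, 5+32=3
5 + H = {1, 3, 5, 7, 9, 11, 13, 15, 17, 19, 21, 23, 25, 27, 29, 31, 33} = 1 + H

5 + H = {1, 3, 5, 7, 9, 11, 13, 15, 17, 19, 21, 23, 25, 27, 29, 31, 33}


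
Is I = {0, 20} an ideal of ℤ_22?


Check ideal conditions for I = {0, 20} in ℤ_22:
(1) I is an additive subgroup? No
(2) For r ∈ ℤ_22 and a ∈ I: r·a ∈ I? No  [counterexample: r=2, a=20, r·a mod 22 = 18 ∉ I]

No, I is not an ideal of ℤ_22


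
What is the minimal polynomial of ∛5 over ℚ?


∛5 satisfies x³ - 5 = 0, irreducible over ℚ (no rational root; 5 is not a perfect cube)

Minimal polynomial: x³ - 5


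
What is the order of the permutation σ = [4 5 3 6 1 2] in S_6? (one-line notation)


Cycle decomposition: (1 4 6 2 5)
Cycle lengths: 5
Order = lcm(5) = 5

ord(σ) = 5


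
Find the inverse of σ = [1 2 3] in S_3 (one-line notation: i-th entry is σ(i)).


To find σ⁻¹, swap domain and range:
σ(1) = 1 → σ⁻¹(1) = 1
σ(2) = 2 → σ⁻¹(2) = 2
σ(3) = 3 → σ⁻¹(3) = 3

σ⁻¹ = [1 2 3]


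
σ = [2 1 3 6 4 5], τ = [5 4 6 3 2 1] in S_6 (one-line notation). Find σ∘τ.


σ∘τ: apply τ first, then σ
1 →τ 5 →σ 4
2 →τ 4 →σ 6
3 →τ 6 →σ 5
4 →τ 3 →σ 3
5 →τ 2 →σ 1
6 →τ 1 →σ 2

σ∘τ = [4 6 5 3 1 2]


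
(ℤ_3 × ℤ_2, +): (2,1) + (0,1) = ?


Operation: componentwise addition mod (3, 2)
(2,1) + (0,1) = ((a₁+b₁) mod 3, (a₂+b₂) mod 2) with a = (2,1), b = (0,1)

(2,1) + (0,1) = (2,0)


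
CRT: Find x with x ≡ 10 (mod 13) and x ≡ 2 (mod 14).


m₁ = 13, m₂ = 14, gcd = 1, so CRT applies. M = m₁·m₂ = 182
Let M₁ = M/m₁ = 14, M₂ = M/m₂ = 13
Find y₁ ≡ M₁⁻¹ (mod m₁): 14⁻¹ ≡ 1 (mod 13)
Find y₂ ≡ M₂⁻¹ (mod m₂): 13⁻¹ ≡ 13 (mod 14)
x = a₁·M₁·y₁ + a₂·M₂·y₂ = 10·14·1 + 2·13·13 = 478
Reduce mod 182: x ≡ 114
Check: 114 mod 13 = 10 ✓, 114 mod 14 = 2 ✓

x ≡ 114 (mod 182)


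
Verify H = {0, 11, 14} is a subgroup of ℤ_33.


Subgroup test for H = {0, 11, 14} in (ℤ_33, +):
(1) 0 ∈ H? Yes
(2) Closure: for all a,b ∈ H, (a+b) mod 33 ∈ H? No  [counterexample: 11 + 11 = 22 ∉ H]
(3) Inverses: for all a ∈ H, -a mod 33 ∈ H? No

No, H is not a subgroup of ℤ_33


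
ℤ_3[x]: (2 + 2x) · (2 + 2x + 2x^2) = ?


Expand and collect like terms; reduce coefficients mod 3:
x^0: 2·2 = 4 ≡ 1 (mod 3)
x^1: 2·2 + 2·2 = 8 ≡ 2 (mod 3)
x^2: 2·2 + 2·2 = 8 ≡ 2 (mod 3)
x^3: 2·2 = 4 ≡ 1 (mod 3)
Result: 1 + 2x + 2x^2 + x^3

f · g = 1 + 2x + 2x^2 + x^3


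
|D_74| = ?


|D_n| = 2n (n rotations and n reflections)
|D_74| = 2×74 = 148

|D_74| = 148


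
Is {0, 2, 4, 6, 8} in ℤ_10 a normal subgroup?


H = {0, 2, 4, 6, 8} in ℤ_10
ℤ_10 is abelian; every subgroup of an abelian group is normal

Yes, normal subgroup


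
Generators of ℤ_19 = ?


g generates ℤ_n iff gcd(g,n) = 1
Prime factors of 19: 19
Generators are g ∈ {1,...,18} not divisible by any of these primes.
Generators: {1, 2, 3, 4, 5, 6, 7, 8, 9, 10, 11, 12, 13, 14, 15, 16, 17, 18}
Number of generators = φ(19) = 18

Generators of ℤ_19 = {1, 2, 3, 4, 5, 6, 7, 8, 9, 10, 11, 12, 13, 14, 15, 16, 17, 18}


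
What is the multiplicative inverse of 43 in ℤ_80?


Use the extended Euclidean algorithm to write 1 = 43·s + 80·t; then s mod 80 is the inverse.
Euclidean algorithm:
  43 = 0·80 + 43
  80 = 1·43 + 37
  43 = 1·37 + 6
  37 = 6·6 + 1
  6 = 6·1 + 0
gcd(43,80) = 1
Back-substitution gives: 43·(-13) + 80·(7) = 1
So 43⁻¹ ≡ -13 ≡ 67 (mod 80)
Check: 43 × 67 = 2881 ≡ 1 (mod 80) ✓

43⁻¹ ≡ 67 (mod 80)


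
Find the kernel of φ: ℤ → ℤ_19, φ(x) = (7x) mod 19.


Kernel = preimage of identity
ker(φ) = {x ∈ ℤ : 7x ≡ 0 (mod 19)}. gcd(7,19) = 1, so 7x ≡ 0 (mod 19) ⟺ x ≡ 0 (mod 19/1 = 19). Hence ker(φ) = 19ℤ

ker(φ) = 19ℤ


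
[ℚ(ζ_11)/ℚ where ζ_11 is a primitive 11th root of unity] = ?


[ℚ(ζ_n):ℚ] = deg Φ_n(x) = φ(n). Here φ(11) = 10

[ℚ(ζ_11)/ℚ where ζ_11 is a primitive 11th root of unity] = 10


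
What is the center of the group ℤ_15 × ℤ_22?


Z(G) = {g ∈ G | gx = xg for all x ∈ G}
Direct product of abelian groups is abelian, so Z(G) = G

Z(ℤ_15 × ℤ_22) = ℤ_15 × ℤ_22


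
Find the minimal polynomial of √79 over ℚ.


√79 satisfies x² - 79 = 0, irreducible over ℚ since 79 is squarefree

Minimal polynomial: x² - 79


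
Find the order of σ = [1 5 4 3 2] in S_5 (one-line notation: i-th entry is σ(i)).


Cycle decomposition: (2 5) (3 4)
Cycle lengths: 2, 2
Order = lcm(2, 2) = 2

ord(σ) = 2


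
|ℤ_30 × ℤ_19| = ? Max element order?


|ℤ_30 × ℤ_19| = 30 × 19 = 570
Max element order = lcm(30,19) = 570
Cyclic? Yes (gcd=1)

|ℤ_30×ℤ_19| = 570, max element order = 570


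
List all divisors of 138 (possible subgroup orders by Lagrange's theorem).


Lagrange's theorem: |H| divides |G|
|G| = 138
Divisors of 138: 1, 2, 3, 6, 23, 46, 69, 138

Possible subgroup orders: {1, 2, 3, 6, 23, 46, 69, 138}


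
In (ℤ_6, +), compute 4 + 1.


Operation: addition mod 6
4 + 1 = (a + b) mod 6 with a = 4, b = 1

4 + 1 = 5


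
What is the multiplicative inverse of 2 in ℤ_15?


Use the extended Euclidean algorithm to write 1 = 2·s + 15·t; then s mod 15 is the inverse.
Euclidean algorithm:
  2 = 0·15 + 2
  15 = 7·2 + 1
  2 = 2·1 + 0
gcd(2,15) = 1
Back-substitution gives: 2·(-7) + 15·(1) = 1
So 2⁻¹ ≡ -7 ≡ 8 (mod 15)
Check: 2 × 8 = 16 ≡ 1 (mod 15) ✓

2⁻¹ ≡ 8 (mod 15)


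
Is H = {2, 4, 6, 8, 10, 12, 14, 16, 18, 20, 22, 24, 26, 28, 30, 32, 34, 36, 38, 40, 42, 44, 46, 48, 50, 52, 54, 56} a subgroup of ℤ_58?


Subgroup test for H = {2, 4, 6, 8, 10, 12, 14, 16, 18, 20, 22, 24, 26, 28, 30, 32, 34, 36, 38, 40, 42, 44, 46, 48, 50, 52, 54, 56} in (ℤ_58, +):
(1) 0 ∈ H? No
(2) Closure: for all a,b ∈ H, (a+b) mod 58 ∈ H? No  [counterexample: 2 + 56 = 0 ∉ H]
(3) Inverses: for all a ∈ H, -a mod 58 ∈ H? Yes

No, H is not a subgroup of ℤ_58


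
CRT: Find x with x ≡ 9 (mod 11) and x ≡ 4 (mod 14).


m₁ = 11, m₂ = 14, gcd = 1, so CRT applies. M = m₁·m₂ = 154
Let M₁ = M/m₁ = 14, M₂ = M/m₂ = 11
Find y₁ ≡ M₁⁻¹ (mod m₁): 14⁻¹ ≡ 4 (mod 11)
Find y₂ ≡ M₂⁻¹ (mod m₂): 11⁻¹ ≡ 9 (mod 14)
x = a₁·M₁·y₁ + a₂·M₂·y₂ = 9·14·4 + 4·11·9 = 900
Reduce mod 154: x ≡ 130
Check: 130 mod 11 = 9 ✓, 130 mod 14 = 4 ✓

x ≡ 130 (mod 154)


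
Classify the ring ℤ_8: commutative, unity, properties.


ℤ_8 is a commutative ring with unity 1; 8 = 2×4 is composite, so 2·4 ≡ 0 gives zero divisors (not an integral domain)
Commutative: Yes
Integral domain: No
Has unity: Yes

ℤ_8: Commutative=Yes, Unity=Yes


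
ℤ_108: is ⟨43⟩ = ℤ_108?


g generates ℤ_n iff gcd(g, n) = 1
gcd(43, 108) = 1
Since gcd = 1, 43 is a generator.

Yes, 43 generates ℤ_108


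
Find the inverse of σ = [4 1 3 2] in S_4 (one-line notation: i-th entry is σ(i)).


To find σ⁻¹, swap domain and range:
σ(1) = 4 → σ⁻¹(4) = 1
σ(2) = 1 → σ⁻¹(1) = 2
σ(3) = 3 → σ⁻¹(3) = 3
σ(4) = 2 → σ⁻¹(2) = 4

σ⁻¹ = [2 4 3 1]


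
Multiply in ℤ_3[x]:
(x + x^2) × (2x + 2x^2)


Expand and collect like terms; reduce coefficients mod 3:
x^0: 0·0 = 0 ≡ 0 (mod 3)
x^1: 0·2 + 1·0 = 0 ≡ 0 (mod 3)
x^2: 0·2 + 1·2 + 1·0 = 2 ≡ 2 (mod 3)
x^3: 1·2 + 1·2 = 4 ≡ 1 (mod 3)
x^4: 1·2 = 2 ≡ 2 (mod 3)
Result: 2x^2 + x^3 + 2x^4

f · g = 2x^2 + x^3 + 2x^4


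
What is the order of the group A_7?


|A_n| = n!/2 (even permutations)
|A_7| = 7!/2 = 5040/2 = 2520

|A_7| = 2520


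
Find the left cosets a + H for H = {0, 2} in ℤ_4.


H = {0, 2}, |H| = 2
Number of cosets = |G|/|H| = 4/2 = 2
0 + H = {0, 2}
1 + H = {1, 3}

Cosets: 0+H={0,2}; 1+H={1,3}


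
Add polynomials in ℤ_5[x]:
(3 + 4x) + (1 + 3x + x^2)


Add coefficients mod 5:
x^0: 3 + 1 = 4 (mod 5)
x^1: 4 + 3 = 2 (mod 5)
x^2: 0 + 1 = 1 (mod 5)
Result: 4 + 2x + x^2

f + g = 4 + 2x + x^2


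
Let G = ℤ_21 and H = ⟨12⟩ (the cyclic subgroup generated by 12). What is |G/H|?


|⟨12⟩| = n / gcd(12, 21) = 21 / 3 = 7
H is normal (ℤ_21 is abelian).
|G/H| = |G| / |H| = 21 / 7 = 3

|G/H| = 3


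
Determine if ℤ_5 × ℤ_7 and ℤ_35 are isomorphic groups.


Comparing ℤ_5 × ℤ_7 and ℤ_35:
gcd(5,7) = 1, so ℤ_5 × ℤ_7 ≅ ℤ_35 (CRT)

Yes, ℤ_5 × ℤ_7 ≅ ℤ_35


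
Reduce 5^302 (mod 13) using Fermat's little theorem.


Fermat's little theorem: if p is prime and gcd(a,p)=1, then a^(p-1) ≡ 1 (mod p)
p = 13 is prime, gcd(5,13) = 1
Reduce exponent: 302 mod 12 = 2
So 5^302 ≡ 5^2 (mod 13)
5^2 mod 13 = 12

5^302 ≡ 12 (mod 13)


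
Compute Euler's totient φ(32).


Factor n: 32 = 2^5
φ(n) = n · ∏(1 - 1/p) over distinct primes p | n
φ(32) = 32 · (1 - 1/2) = 16

φ(32) = 16


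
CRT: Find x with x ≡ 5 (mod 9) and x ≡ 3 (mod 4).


m₁ = 9, m₂ = 4, gcd = 1, so CRT applies. M = m₁·m₂ = 36
Let M₁ = M/m₁ = 4, M₂ = M/m₂ = 9
Find y₁ ≡ M₁⁻¹ (mod m₁): 4⁻¹ ≡ 7 (mod 9)
Find y₂ ≡ M₂⁻¹ (mod m₂): 9⁻¹ ≡ 1 (mod 4)
x = a₁·M₁·y₁ + a₂·M₂·y₂ = 5·4·7 + 3·9·1 = 167
Reduce mod 36: x ≡ 23
Check: 23 mod 9 = 5 ✓, 23 mod 4 = 3 ✓

x ≡ 23 (mod 36)


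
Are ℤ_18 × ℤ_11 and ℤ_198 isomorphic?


Comparing ℤ_18 × ℤ_11 and ℤ_198:
gcd(18,11) = 1, so ℤ_18 × ℤ_11 ≅ ℤ_198 (CRT)

Yes, ℤ_18 × ℤ_11 ≅ ℤ_198


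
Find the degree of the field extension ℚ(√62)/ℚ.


√62 has minimal polynomial x² - 62 (irreducible over ℚ since 62 is squarefree)

[ℚ(√62)/ℚ] = 2


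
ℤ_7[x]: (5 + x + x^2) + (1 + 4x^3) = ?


Add coefficients mod 7:
x^0: 5 + 1 = 6 (mod 7)
x^1: 1 + 0 = 1 (mod 7)
x^2: 1 + 0 = 1 (mod 7)
x^3: 0 + 4 = 4 (mod 7)
Result: 6 + x + x^2 + 4x^3

f + g = 6 + x + x^2 + 4x^3


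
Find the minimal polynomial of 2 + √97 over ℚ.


Let α = 2 + √97. Then α - 2 = √97, so (α - 2)² = 97, giving α² - 4α - 93 = 0. Degree 2 and α ∉ ℚ, so this is the minimal polynomial.

Minimal polynomial: x² - 4x - 93


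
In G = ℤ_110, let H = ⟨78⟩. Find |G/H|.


|⟨78⟩| = n / gcd(78, 110) = 110 / 2 = 55
H is normal (ℤ_110 is abelian).
|G/H| = |G| / |H| = 110 / 55 = 2

|G/H| = 2


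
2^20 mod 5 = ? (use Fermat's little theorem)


Fermat's little theorem: if p is prime and gcd(a,p)=1, then a^(p-1) ≡ 1 (mod p)
p = 5 is prime, gcd(2,5) = 1
Reduce exponent: 20 mod 4 = 0
So 2^20 ≡ 2^0 (mod 5)
2^0 = 1

2^20 ≡ 1 (mod 5)


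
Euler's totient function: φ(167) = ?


Factor n: 167 = 167
φ(n) = n · ∏(1 - 1/p) over distinct primes p | n
φ(167) = 167 · (1 - 1/167) = 166

φ(167) = 166


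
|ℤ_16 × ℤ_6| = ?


|A × B| = |A| · |B|
|ℤ_16 × ℤ_6| = 16 × 6 = 96

|ℤ_16 × ℤ_6| = 96


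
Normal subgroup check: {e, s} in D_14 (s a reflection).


H = {e, s} in D_14 (s a reflection)
r·s·r⁻¹ = sr⁻² ≠ s for n ≥ 3, so {e, s} is not closed under conjugation

No, not a normal subgroup


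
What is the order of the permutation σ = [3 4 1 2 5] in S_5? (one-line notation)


Cycle decomposition: (1 3) (2 4)
Cycle lengths: 2, 2
Order = lcm(2, 2) = 2

ord(σ) = 2


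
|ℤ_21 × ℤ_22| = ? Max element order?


|ℤ_21 × ℤ_22| = 21 × 22 = 462
Max element order = lcm(21,22) = 462
Cyclic? Yes (gcd=1)

|ℤ_21×ℤ_22| = 462, max element order = 462


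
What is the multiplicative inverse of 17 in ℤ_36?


Use the extended Euclidean algorithm to write 1 = 17·s + 36·t; then s mod 36 is the inverse.
Euclidean algorithm:
  17 = 0·36 + 17
  36 = 2·17 + 2
  17 = 8·2 + 1
  2 = 2·1 + 0
gcd(17,36) = 1
Back-substitution gives: 17·(17) + 36·(-8) = 1
So 17⁻¹ ≡ 17 ≡ 17 (mod 36)
Check: 17 × 17 = 289 ≡ 1 (mod 36) ✓

17⁻¹ ≡ 17 (mod 36)


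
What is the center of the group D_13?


Z(G) = {g ∈ G | gx = xg for all x ∈ G}
For odd n, Z(D_n) = {e}: no nontrivial rotation commutes with all reflections

Z(D_13) = {e}


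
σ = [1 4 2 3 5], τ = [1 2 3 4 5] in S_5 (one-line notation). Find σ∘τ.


σ∘τ: apply τ first, then σ
1 →τ 1 →σ 1
2 →τ 2 →σ 4
3 →τ 3 →σ 2
4 →τ 4 →σ 3
5 →τ 5 →σ 5

σ∘τ = [1 4 2 3 5]


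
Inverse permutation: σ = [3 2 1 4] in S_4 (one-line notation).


To find σ⁻¹, swap domain and range:
σ(1) = 3 → σ⁻¹(3) = 1
σ(2) = 2 → σ⁻¹(2) = 2
σ(3) = 1 → σ⁻¹(1) = 3
σ(4) = 4 → σ⁻¹(4) = 4

σ⁻¹ = [3 2 1 4]


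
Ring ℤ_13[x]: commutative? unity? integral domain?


ℤ_13 is a field (n prime), so ℤ_13[x] is a commutative integral domain with unity
Commutative: Yes
Integral domain: Yes
Has unity: Yes

ℤ_13[x]: Commutative=Yes, Unity=Yes


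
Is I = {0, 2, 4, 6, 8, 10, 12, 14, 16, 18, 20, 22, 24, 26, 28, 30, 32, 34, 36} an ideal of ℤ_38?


Check ideal conditions for I = {0, 2, 4, 6, 8, 10, 12, 14, 16, 18, 20, 22, 24, 26, 28, 30, 32, 34, 36} in ℤ_38:
(1) I is an additive subgroup? Yes
(2) For r ∈ ℤ_38 and a ∈ I: r·a ∈ I? Yes

Yes, I is an ideal of ℤ_38


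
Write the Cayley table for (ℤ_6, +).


Elements: {0, 1, 2, 3, 4, 5}
Operation: addition mod 6
Entry (a, b) = (a + b) mod 6

Cayley table:
  | 0 | 1 | 2 | 3 | 4 | 5
0 | 0 | 1 | 2 | 3 | 4 | 5
1 | 1 | 2 | 3 | 4 | 5 | 0
2 | 2 | 3 | 4 | 5 | 0 | 1
3 | 3 | 4 | 5 | 0 | 1 | 2
4 | 4 | 5 | 0 | 1 | 2 | 3
5 | 5 | 0 | 1 | 2 | 3 | 4


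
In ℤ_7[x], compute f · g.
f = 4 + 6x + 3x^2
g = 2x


Expand and collect like terms; reduce coefficients mod 7:
x^0: 4·0 = 0 ≡ 0 (mod 7)
x^1: 4·2 + 6·0 = 8 ≡ 1 (mod 7)
x^2: 6·2 + 3·0 = 12 ≡ 5 (mod 7)
x^3: 3·2 = 6 ≡ 6 (mod 7)
Result: x + 5x^2 + 6x^3

f · g = x + 5x^2 + 6x^3


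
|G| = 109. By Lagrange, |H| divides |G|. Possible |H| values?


Lagrange's theorem: |H| divides |G|
|G| = 109
Divisors of 109: 1, 109

Possible subgroup orders: {1, 109}


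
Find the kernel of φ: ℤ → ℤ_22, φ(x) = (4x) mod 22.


Kernel = preimage of identity
ker(φ) = {x ∈ ℤ : 4x ≡ 0 (mod 22)}. gcd(4,22) = 2, so 4x ≡ 0 (mod 22) ⟺ x ≡ 0 (mod 22/2 = 11). Hence ker(φ) = 11ℤ

ker(φ) = 11ℤ


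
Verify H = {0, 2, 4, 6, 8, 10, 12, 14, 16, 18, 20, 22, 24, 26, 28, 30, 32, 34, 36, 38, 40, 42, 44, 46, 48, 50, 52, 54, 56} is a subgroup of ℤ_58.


Subgroup test for H = {0, 2, 4, 6, 8, 10, 12, 14, 16, 18, 20, 22, 24, 26, 28, 30, 32, 34, 36, 38, 40, 42, 44, 46, 48, 50, 52, 54, 56} in (ℤ_58, +):
(1) 0 ∈ H? Yes
(2) Closure: for all a,b ∈ H, (a+b) mod 58 ∈ H? Yes
(3) Inverses: for all a ∈ H, -a mod 58 ∈ H? Yes

Yes, H is a subgroup of ℤ_58


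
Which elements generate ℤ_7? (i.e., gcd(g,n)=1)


g generates ℤ_n iff gcd(g,n) = 1
Checking each g ∈ {1,...,6}:
gcd(1,7) = 1
gcd(2,7) = 1
gcd(3,7) = 1
gcd(4,7) = 1
gcd(5,7) = 1
gcd(6,7) = 1
Generators: {1, 2, 3, 4, 5, 6}
Number of generators = φ(7) = 6

Generators of ℤ_7 = {1, 2, 3, 4, 5, 6}


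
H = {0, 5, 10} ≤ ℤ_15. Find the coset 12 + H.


12 + H = {12 + h (mod 15) : h ∈ H}
12+0=12, 12+5=2, 12+10=7
12 + H = {2, 7, 12} = 2 + H

12 + H = {2, 7, 12}


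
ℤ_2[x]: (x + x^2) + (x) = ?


Add coefficients mod 2:
x^0: 0 + 0 = 0 (mod 2)
x^1: 1 + 1 = 0 (mod 2)
x^2: 1 + 0 = 1 (mod 2)
Result: x^2

f + g = x^2


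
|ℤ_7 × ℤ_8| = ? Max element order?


|ℤ_7 × ℤ_8| = 7 × 8 = 56
Max element order = lcm(7,8) = 56
Cyclic? Yes (gcd=1)

|ℤ_7×ℤ_8| = 56, max element order = 56


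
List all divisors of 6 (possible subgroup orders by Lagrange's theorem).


Lagrange's theorem: |H| divides |G|
|G| = 6
Divisors of 6: 1, 2, 3, 6

Possible subgroup orders: {1, 2, 3, 6}


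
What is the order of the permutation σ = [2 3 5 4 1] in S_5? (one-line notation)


Cycle decomposition: (1 2 3 5)
Cycle lengths: 4
Order = lcm(4) = 4

ord(σ) = 4


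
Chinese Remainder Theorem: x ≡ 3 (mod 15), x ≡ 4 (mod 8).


m₁ = 15, m₂ = 8, gcd = 1, so CRT applies. M = m₁·m₂ = 120
Let M₁ = M/m₁ = 8, M₂ = M/m₂ = 15
Find y₁ ≡ M₁⁻¹ (mod m₁): 8⁻¹ ≡ 2 (mod 15)
Find y₂ ≡ M₂⁻¹ (mod m₂): 15⁻¹ ≡ 7 (mod 8)
x = a₁·M₁·y₁ + a₂·M₂·y₂ = 3·8·2 + 4·15·7 = 468
Reduce mod 120: x ≡ 108
Check: 108 mod 15 = 3 ✓, 108 mod 8 = 4 ✓

x ≡ 108 (mod 120)


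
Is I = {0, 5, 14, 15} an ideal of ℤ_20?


Check ideal conditions for I = {0, 5, 14, 15} in ℤ_20:
(1) I is an additive subgroup? No
(2) For r ∈ ℤ_20 and a ∈ I: r·a ∈ I? No  [counterexample: r=2, a=5, r·a mod 20 = 10 ∉ I]

No, I is not an ideal of ℤ_20


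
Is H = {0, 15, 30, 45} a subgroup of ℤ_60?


Subgroup test for H = {0, 15, 30, 45} in (ℤ_60, +):
(1) 0 ∈ H? Yes
(2) Closure: for all a,b ∈ H, (a+b) mod 60 ∈ H? Yes
(3) Inverses: for all a ∈ H, -a mod 60 ∈ H? Yes

Yes, H is a subgroup of ℤ_60


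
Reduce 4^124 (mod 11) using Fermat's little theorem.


Fermat's little theorem: if p is prime and gcd(a,p)=1, then a^(p-1) ≡ 1 (mod p)
p = 11 is prime, gcd(4,11) = 1
Reduce exponent: 124 mod 10 = 4
So 4^124 ≡ 4^4 (mod 11)
4^4 mod 11 = 3

4^124 ≡ 3 (mod 11)


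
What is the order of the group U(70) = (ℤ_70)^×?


U(n) is the group of units mod n; |U(n)| = φ(n)
|U(70)| = φ(70) = 24

|U(70) = (ℤ_70)^×| = 24


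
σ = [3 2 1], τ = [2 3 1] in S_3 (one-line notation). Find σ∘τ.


σ∘τ: apply τ first, then σ
1 →τ 2 →σ 2
2 →τ 3 →σ 1
3 →τ 1 →σ 3

σ∘τ = [2 1 3]


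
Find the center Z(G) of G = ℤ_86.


Z(G) = {g ∈ G | gx = xg for all x ∈ G}
ℤ_86 is abelian, so Z(G) = G

Z(ℤ_86) = ℤ_86


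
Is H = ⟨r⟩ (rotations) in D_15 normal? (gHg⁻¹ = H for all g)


H = ⟨r⟩ (rotations) in D_15
The rotation subgroup ⟨r⟩ has index 2 in D_15, so it is normal

Yes, normal subgroup


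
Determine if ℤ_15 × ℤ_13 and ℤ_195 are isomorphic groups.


Comparing ℤ_15 × ℤ_13 and ℤ_195:
gcd(15,13) = 1, so ℤ_15 × ℤ_13 ≅ ℤ_195 (CRT)

Yes, ℤ_15 × ℤ_13 ≅ ℤ_195


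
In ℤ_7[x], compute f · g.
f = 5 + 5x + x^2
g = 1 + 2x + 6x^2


Expand and collect like terms; reduce coefficients mod 7:
x^0: 5·1 = 5 ≡ 5 (mod 7)
x^1: 5·2 + 5·1 = 15 ≡ 1 (mod 7)
x^2: 5·6 + 5·2 + 1·1 = 41 ≡ 6 (mod 7)
x^3: 5·6 + 1·2 = 32 ≡ 4 (mod 7)
x^4: 1·6 = 6 ≡ 6 (mod 7)
Result: 5 + x + 6x^2 + 4x^3 + 6x^4

f · g = 5 + x + 6x^2 + 4x^3 + 6x^4


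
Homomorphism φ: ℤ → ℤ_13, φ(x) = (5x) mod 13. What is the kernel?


Kernel = preimage of identity
ker(φ) = {x ∈ ℤ : 5x ≡ 0 (mod 13)}. gcd(5,13) = 1, so 5x ≡ 0 (mod 13) ⟺ x ≡ 0 (mod 13/1 = 13). Hence ker(φ) = 13ℤ

ker(φ) = 13ℤ


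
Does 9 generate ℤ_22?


g generates ℤ_n iff gcd(g, n) = 1
gcd(9, 22) = 1
Since gcd = 1, 9 is a generator.

Yes, 9 generates ℤ_22


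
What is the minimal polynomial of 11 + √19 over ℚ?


Let α = 11 + √19. Then α - 11 = √19, so (α - 11)² = 19, giving α² - 22α + 102 = 0. Degree 2 and α ∉ ℚ, so this is the minimal polynomial.

Minimal polynomial: x² - 22x + 102


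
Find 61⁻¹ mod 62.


Use the extended Euclidean algorithm to write 1 = 61·s + 62·t; then s mod 62 is the inverse.
Euclidean algorithm:
  61 = 0·62 + 61
  62 = 1·61 + 1
  61 = 61·1 + 0
gcd(61,62) = 1
Back-substitution gives: 61·(-1) + 62·(1) = 1
So 61⁻¹ ≡ -1 ≡ 61 (mod 62)
Check: 61 × 61 = 3721 ≡ 1 (mod 62) ✓

61⁻¹ ≡ 61 (mod 62)


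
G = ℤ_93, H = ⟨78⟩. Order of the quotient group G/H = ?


|⟨78⟩| = n / gcd(78, 93) = 93 / 3 = 31
H is normal (ℤ_93 is abelian).
|G/H| = |G| / |H| = 93 / 31 = 3

|G/H| = 3


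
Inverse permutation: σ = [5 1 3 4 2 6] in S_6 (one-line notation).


To find σ⁻¹, swap domain and range:
σ(1) = 5 → σ⁻¹(5) = 1
σ(2) = 1 → σ⁻¹(1) = 2
σ(3) = 3 → σ⁻¹(3) = 3
σ(4) = 4 → σ⁻¹(4) = 4
σ(5) = 2 → σ⁻¹(2) = 5
σ(6) = 6 → σ⁻¹(6) = 6

σ⁻¹ = [2 5 3 4 1 6]


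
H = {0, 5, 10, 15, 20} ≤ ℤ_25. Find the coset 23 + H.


23 + H = {23 + h (mod 25) : h ∈ H}
23+0=23, 23+5=3, 23+10=8, 23+15=13, 23+20=18
23 + H = {3, 8, 13, 18, 23} = 3 + H

23 + H = {3, 8, 13, 18, 23}


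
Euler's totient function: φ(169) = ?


Factor n: 169 = 13^2
φ(n) = n · ∏(1 - 1/p) over distinct primes p | n
φ(169) = 169 · (1 - 1/13) = 156

φ(169) = 156


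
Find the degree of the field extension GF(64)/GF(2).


GF(64) = GF(2^6), so the extension degree is 6

[GF(64)/GF(2)] = 6


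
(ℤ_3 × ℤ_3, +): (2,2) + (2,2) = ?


Operation: componentwise addition mod (3, 3)
(2,2) + (2,2) = ((a₁+b₁) mod 3, (a₂+b₂) mod 3) with a = (2,2), b = (2,2)

(2,2) + (2,2) = (1,1)
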